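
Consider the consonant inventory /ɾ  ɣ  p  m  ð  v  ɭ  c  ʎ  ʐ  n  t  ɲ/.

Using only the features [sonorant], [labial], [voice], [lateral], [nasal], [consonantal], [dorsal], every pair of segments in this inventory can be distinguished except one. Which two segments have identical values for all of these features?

ð, ʐ

/ð/ (voiced dental fricative) and /ʐ/ (voiced retroflex fricative) are both [-sonorant], [-labial], [+voice], [-lateral], [-nasal], [+consonantal], [-dorsal], so none of the listed features separates them. (They do differ in [strident], [anterior] and [distributed], which are not among the given features.) Every other pair in the inventory differs on at least one listed feature.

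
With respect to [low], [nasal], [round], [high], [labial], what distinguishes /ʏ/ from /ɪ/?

/ʏ/ is the high front rounded lax vowel and /ɪ/ is the high front unrounded lax vowel. Both are [−low], [−nasal], [+high]. /ʏ/ is [+labial] while /ɪ/ is [−labial]; /ʏ/ is [+round] while /ɪ/ is [−round], so the distinguishing features are [labial], [round].

[labial], [round]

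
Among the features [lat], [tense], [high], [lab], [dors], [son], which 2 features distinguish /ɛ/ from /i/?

/ɛ/ (mid front unrounded lax vowel) and /i/ (high front unrounded tense vowel) agree on [−lateral], [−labial], [+dorsal], [+sonorant]. They differ on [high] (/ɛ/ [−], /i/ [+]), [tense] (/ɛ/ [−], /i/ [+]).

[high], [tense]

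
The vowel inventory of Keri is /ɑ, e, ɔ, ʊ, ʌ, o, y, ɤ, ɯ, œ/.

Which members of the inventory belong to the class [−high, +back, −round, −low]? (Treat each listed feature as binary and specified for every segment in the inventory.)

ʌ, ɤ

Among the inventory, the [−high] segments are /ɑ, e, ɔ, ʌ, o, ɤ, œ/.
Intersecting with [+back] gives /ɑ, ɔ, ʌ, o, ɤ/.
Within that set, [−round] gives /ɑ, ʌ, ɤ/.
Among these, [−low] leaves /ʌ, ɤ/.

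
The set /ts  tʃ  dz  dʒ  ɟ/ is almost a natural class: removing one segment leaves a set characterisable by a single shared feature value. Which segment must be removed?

ɟ

/tʃ, dz, dʒ, ts/ are all [+delayed release], but /ɟ/ (voiced palatal stop) is [−delayed release]. No other single segment can be removed to leave a set sharing one feature value that the removed segment lacks, so /ɟ/ is the odd one out.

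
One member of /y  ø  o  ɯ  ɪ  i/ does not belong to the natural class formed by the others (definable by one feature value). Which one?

/o, ø, i, y, ɯ/ are all [+tense], but /ɪ/ (high front unrounded lax vowel) is [-tense]. No other single segment can be removed to leave a set sharing one feature value that the removed segment lacks, so /ɪ/ is the odd one out.

ɪ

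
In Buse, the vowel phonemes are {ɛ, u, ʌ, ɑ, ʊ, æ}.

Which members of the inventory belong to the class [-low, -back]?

ɛ

First, the [-low] segments are /ɛ, u, ʌ, ʊ/.
Within that set, [-back] leaves /ɛ/.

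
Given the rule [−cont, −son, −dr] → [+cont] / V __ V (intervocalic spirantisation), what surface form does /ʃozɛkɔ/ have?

[ʃozɛxɔ]

The only segment in the rule's environment that also matches [−cont, −son, −dr] is /k/. Applying [+continuant] turns the voiceless velar stop into /x/ (voiceless velar fricative), giving [ʃozɛxɔ].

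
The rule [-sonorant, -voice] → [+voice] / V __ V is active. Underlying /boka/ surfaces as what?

[boɡa]

/k/ satisfies [-sonorant, -voice] and sits in V __ V. The [+voice] counterpart of the voiceless velar stop is /ɡ/. Other segments in /boka/ either fail the structural description or are not in the environment, so the surface form is [boɡa].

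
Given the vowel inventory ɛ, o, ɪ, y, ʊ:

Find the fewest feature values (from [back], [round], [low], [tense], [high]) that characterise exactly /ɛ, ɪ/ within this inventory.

The target set is precisely the extension of [-round] in this inventory.

[-round]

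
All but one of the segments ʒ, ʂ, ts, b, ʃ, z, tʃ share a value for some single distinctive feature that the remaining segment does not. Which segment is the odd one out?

/ʒ, z, tʃ, ʃ, ʂ, ts/ are all [+strident], but /b/ (voiced bilabial stop) is [−strident]. No other single segment can be removed to leave a set sharing one feature value that the removed segment lacks, so /b/ is the odd one out.

b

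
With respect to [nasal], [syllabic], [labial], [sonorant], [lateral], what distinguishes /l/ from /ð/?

The two segments share [-nasal], [-syllabic], [-labial]. The only features from the list on which they differ: /l/ is [+sonorant] while /ð/ is [-sonorant]; /l/ is [+lateral] while /ð/ is [-lateral].

[sonorant], [lateral]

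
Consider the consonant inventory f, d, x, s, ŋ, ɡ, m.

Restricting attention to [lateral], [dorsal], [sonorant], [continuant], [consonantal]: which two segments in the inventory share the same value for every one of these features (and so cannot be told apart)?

s, f

On the given features, /s/ and /f/ have an identical profile: [-lateral], [-dorsal], [-sonorant], [+continuant], [+consonantal]. No other two segments in the inventory coincide on all 5 features. (They do differ in [labial] and [coronal], which are not among the given features.)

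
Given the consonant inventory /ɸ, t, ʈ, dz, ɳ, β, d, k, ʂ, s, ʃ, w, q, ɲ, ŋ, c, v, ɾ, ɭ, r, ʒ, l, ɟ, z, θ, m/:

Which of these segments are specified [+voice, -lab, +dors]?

Eliminate segments failing any feature: /ɸ, t, ʈ, k, ʂ, s, ʃ, q, c, θ/ are [-voice]; /dz, ɳ, d, ɾ, ɭ, r, ʒ, l, z/ are [-dorsal]; /β, w, v, m/ are [+labial]. The remaining /ɲ, ŋ, ɟ/ satisfy [+voice], [-labial], [+dorsal].

ɲ, ŋ, ɟ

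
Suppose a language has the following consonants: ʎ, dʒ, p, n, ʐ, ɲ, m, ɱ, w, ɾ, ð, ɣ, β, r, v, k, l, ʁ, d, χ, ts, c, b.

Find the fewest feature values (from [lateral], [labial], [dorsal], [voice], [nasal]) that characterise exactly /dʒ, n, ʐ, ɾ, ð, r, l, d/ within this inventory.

[+voice, −labial, −dorsal]

/dʒ, n, ʐ, ɾ, ð, r, l, d/ are all [+voice], [−labial], [−dorsal], and no other segment in the inventory matches all three values. Dropping any one of them over-generates: [−labial, −dorsal] alone would also admit /ts/; [+voice, −dorsal] alone would also admit /m, ɱ, β, v, …/; [+voice, −labial] alone would also admit /ʎ, ɲ, ɣ, ʁ/. No other combination of two listed features picks out exactly this set either, so fewer than three features will not do.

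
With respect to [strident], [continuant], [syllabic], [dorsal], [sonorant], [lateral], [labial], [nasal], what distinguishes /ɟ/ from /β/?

/ɟ/ is the voiced palatal stop and /β/ is the voiced bilabial fricative. Both are [−strident], [−syllabic], [−sonorant], [−lateral], [−nasal]. /ɟ/ is [−continuant] while /β/ is [+continuant]; /ɟ/ is [−labial] while /β/ is [+labial]; /ɟ/ is [+dorsal] while /β/ is [−dorsal], so the distinguishing features are [continuant], [labial], [dorsal].

[continuant], [labial], [dorsal]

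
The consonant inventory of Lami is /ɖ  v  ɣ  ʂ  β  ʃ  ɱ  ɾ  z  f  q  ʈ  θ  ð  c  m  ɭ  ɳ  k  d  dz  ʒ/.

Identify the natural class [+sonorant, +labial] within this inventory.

ɱ, m

Eliminate segments failing any feature: /ɖ, v, ɣ, ʂ, β, ʃ, z, f, q, ʈ, θ, ð, c, k, d, dz, ʒ/ are [−sonorant]; /ɾ, ɭ, ɳ/ are [−labial]. The remaining /ɱ, m/ satisfy [+sonorant], [+labial].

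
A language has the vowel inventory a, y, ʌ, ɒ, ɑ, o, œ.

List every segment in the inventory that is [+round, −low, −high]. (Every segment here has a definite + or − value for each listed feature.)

Among the inventory, the [+round] segments are /y, ɒ, o, œ/.
Intersecting with [−low] gives /y, o, œ/.
Among these, [−high] leaves /o, œ/.

o, œ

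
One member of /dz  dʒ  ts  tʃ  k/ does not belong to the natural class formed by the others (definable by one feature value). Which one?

[delayed release] (equivalently [strident], [coronal], [dorsal]) groups all but one: /dz, dʒ, ts, tʃ/ share [+delayed release] while /k/ (voiceless velar stop) alone is [-delayed release]. Removing any other segment would not leave a single-feature class that excludes it.

k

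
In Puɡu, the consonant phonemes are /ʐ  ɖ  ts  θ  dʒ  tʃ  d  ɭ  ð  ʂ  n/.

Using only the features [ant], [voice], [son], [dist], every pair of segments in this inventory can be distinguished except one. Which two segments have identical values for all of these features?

Both /ɖ/ and /ʐ/ are [-anterior], [+voice], [-sonorant], [-distributed]. Since the list omits [continuant] and [strident] — which do distinguish the voiced retroflex stop from the voiced retroflex fricative — this pair collapses; all other pairs remain distinct.

ɖ, ʐ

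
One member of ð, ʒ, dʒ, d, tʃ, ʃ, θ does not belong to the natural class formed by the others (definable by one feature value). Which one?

The remaining segments after removing /d/ share [+distributed]; /d/ (voiced alveolar stop) is [-distributed]. For every other candidate removal, the leftover set fails to share any single feature value that the removed segment lacks.

d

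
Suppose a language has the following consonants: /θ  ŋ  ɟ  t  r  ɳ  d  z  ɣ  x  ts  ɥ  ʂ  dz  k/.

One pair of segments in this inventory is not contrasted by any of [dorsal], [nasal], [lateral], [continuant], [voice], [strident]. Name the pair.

ɣ, ɥ

Both /ɣ/ and /ɥ/ are [+dorsal], [−nasal], [−lateral], [+continuant], [+voice], [−strident]. Since the list omits [sonorant], [labial], [round] and [back] — which do distinguish the voiced velar fricative from the labial-palatal glide — this pair collapses; all other pairs remain distinct.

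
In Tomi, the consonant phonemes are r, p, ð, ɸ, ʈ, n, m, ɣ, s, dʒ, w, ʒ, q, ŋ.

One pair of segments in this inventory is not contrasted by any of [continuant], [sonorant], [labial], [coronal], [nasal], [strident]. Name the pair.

ʒ, s

Both /ʒ/ and /s/ are [+continuant], [−sonorant], [−labial], [+coronal], [−nasal], [+strident]. Since the list omits [voice], [anterior] and [distributed] — which do distinguish the voiced postalveolar fricative from the voiceless alveolar fricative — this pair collapses; all other pairs remain distinct.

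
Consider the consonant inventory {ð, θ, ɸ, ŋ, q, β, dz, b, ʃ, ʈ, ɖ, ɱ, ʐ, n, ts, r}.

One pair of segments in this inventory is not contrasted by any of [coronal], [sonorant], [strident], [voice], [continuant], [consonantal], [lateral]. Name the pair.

ɱ, ŋ

Both /ɱ/ and /ŋ/ are [-coronal], [+sonorant], [-strident], [+voice], [-continuant], [+consonantal], [-lateral]. Since the list omits [labial] and [dorsal] — which do distinguish the labiodental nasal from the velar nasal — this pair collapses; all other pairs remain distinct.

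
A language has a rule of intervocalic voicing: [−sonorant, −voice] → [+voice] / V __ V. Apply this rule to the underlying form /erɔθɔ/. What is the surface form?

Only /θ/ occurs between two vowels (/ɔ/ __ /ɔ/) and matches the structural description. It is a voiceless dental fricative, so [−sonorant, −voice] holds; changing it to [+voice] with all other features held fixed yields /ð/ (voiced dental fricative). No other segment meets both the structural description and the environment, so the output is [erɔðɔ].

[erɔðɔ]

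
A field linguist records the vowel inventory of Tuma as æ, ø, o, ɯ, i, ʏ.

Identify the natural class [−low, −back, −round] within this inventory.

Checking each segment against [−low], [−back], [−round]: /i/ (high front unrounded tense vowel) satisfies every feature; every other segment in the inventory fails at least one.

i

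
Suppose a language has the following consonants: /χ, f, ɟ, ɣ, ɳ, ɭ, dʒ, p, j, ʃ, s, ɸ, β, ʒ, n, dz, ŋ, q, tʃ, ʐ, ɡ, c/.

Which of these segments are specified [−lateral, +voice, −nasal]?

Checking each segment against [−lateral], [+voice], [−nasal]: /ɟ/ (voiced palatal stop), /ɣ/ (voiced velar fricative), /dʒ/ (voiced postalveolar affricate), /j/ (palatal glide), /β/ (voiced bilabial fricative), /ʒ/ (voiced postalveolar fricative), among others, satisfy every feature; every other segment in the inventory fails at least one.

ɟ, ɣ, dʒ, j, β, ʒ, dz, ʐ, ɡ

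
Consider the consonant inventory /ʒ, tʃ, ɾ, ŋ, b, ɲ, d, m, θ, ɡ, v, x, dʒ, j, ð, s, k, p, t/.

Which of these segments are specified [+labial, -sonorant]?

b, v, p

The [+labial] segments are /b, m, v, p/.
Then [-sonorant] leaves /b, v, p/.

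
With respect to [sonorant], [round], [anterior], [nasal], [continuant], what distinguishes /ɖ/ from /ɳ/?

[sonorant], [nasal]

/ɖ/ (voiced retroflex stop) and /ɳ/ (retroflex nasal) agree on [-round], [-anterior], [-continuant]. They differ on [sonorant] (/ɖ/ [-], /ɳ/ [+]), [nasal] (/ɖ/ [-], /ɳ/ [+]).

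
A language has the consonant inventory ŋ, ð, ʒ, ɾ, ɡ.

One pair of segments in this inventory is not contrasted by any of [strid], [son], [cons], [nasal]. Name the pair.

ð, ɡ

Both /ð/ and /ɡ/ are [−strident], [−sonorant], [+consonantal], [−nasal]. Since the list omits [continuant], [coronal] and [dorsal] — which do distinguish the voiced dental fricative from the voiced velar stop — this pair collapses; all other pairs remain distinct.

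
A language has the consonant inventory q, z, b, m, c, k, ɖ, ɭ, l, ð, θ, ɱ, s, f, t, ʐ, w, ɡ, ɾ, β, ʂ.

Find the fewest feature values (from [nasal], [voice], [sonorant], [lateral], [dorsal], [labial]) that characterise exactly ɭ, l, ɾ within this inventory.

[+sonorant, -labial]

/ɭ, l, ɾ/ are all [+sonorant], [-labial], and no other segment in the inventory matches both values. Dropping any one of them over-generates: [-labial] alone would also admit /q, z, c, k, …/; [+sonorant] alone would also admit /m, ɱ, w/. No other single listed feature picks out exactly this set either, so fewer than two features will not do.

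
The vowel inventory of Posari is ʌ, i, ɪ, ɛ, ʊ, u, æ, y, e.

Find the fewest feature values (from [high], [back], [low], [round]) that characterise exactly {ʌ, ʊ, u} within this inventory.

[+back]

Every target segment is [+back] and no other inventory member is, so one feature is enough.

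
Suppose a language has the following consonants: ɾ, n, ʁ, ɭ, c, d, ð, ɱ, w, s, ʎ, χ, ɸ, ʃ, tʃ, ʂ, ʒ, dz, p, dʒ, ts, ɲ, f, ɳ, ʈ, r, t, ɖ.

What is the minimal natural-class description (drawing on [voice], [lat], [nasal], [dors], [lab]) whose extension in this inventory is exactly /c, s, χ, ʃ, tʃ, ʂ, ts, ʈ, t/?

/c, s, χ, ʃ, tʃ, ʂ, ts, ʈ, t/ are all [-voice], [-labial], and no other segment in the inventory matches both values. Dropping any one of them over-generates: [-labial] alone would also admit /ɾ, n, ʁ, ɭ, …/; [-voice] alone would also admit /ɸ, p, f/. No other single listed feature picks out exactly this set either, so fewer than two features will not do.

[-voice, -lab]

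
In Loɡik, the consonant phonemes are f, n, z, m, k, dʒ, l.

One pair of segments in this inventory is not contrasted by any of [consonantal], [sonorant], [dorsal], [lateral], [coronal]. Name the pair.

dʒ, z

On the given features, /dʒ/ and /z/ have an identical profile: [+consonantal], [−sonorant], [−dorsal], [−lateral], [+coronal]. No other two segments in the inventory coincide on all 5 features. (They do differ in [continuant], [anterior] and [distributed], which are not among the given features.)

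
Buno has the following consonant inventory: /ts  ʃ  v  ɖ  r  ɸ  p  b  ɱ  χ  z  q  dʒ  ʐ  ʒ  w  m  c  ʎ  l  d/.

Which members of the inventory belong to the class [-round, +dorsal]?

The [-round] segments are /ts, ʃ, v, ɖ, r, ɸ, p, b, ɱ, χ, z, q, dʒ, ʐ, ʒ, m, c, ʎ, l, d/.
Of those, [+dorsal] leaves /χ, q, c, ʎ/.

χ, q, c, ʎ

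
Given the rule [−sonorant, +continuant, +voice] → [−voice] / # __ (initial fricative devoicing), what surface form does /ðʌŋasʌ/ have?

[θʌŋasʌ]

The only segment in the rule's environment that also matches [−sonorant, +continuant, +voice] is /ð/. Applying [−voice] turns the voiced dental fricative into /θ/ (voiceless dental fricative), giving [θʌŋasʌ].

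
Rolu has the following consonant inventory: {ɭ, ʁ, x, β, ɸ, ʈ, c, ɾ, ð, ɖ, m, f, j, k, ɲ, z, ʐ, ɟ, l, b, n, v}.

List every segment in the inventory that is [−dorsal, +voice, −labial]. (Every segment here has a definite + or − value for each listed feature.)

ɭ, ɾ, ð, ɖ, z, ʐ, l, n

Checking each segment against [−dorsal], [+voice], [−labial]: /ɭ/ (retroflex lateral approximant), /ɾ/ (alveolar tap), /ð/ (voiced dental fricative), /ɖ/ (voiced retroflex stop), /z/ (voiced alveolar fricative), /ʐ/ (voiced retroflex fricative), among others, satisfy every feature; every other segment in the inventory fails at least one.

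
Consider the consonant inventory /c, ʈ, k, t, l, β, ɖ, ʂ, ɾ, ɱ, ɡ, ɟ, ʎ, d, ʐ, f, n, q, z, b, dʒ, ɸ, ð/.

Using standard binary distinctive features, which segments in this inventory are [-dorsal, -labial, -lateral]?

Eliminate segments failing any feature: /c, k, ɡ, ɟ, ʎ, q/ are [+dorsal]; /l/ is [+lateral]; /β, ɱ, f, b, ɸ/ are [+labial]. The remaining /ʈ, t, ɖ, ʂ, ɾ, d, ʐ, n, z, dʒ, ð/ satisfy [-dorsal], [-labial], [-lateral].

ʈ, t, ɖ, ʂ, ɾ, d, ʐ, n, z, dʒ, ð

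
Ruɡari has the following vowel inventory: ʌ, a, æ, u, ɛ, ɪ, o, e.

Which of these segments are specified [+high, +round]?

The [+high] segments are /u, ɪ/.
Within that set, [+round] leaves /u/.

u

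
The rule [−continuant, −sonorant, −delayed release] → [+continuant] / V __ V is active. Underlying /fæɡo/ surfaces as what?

Only /ɡ/ occurs between two vowels (/æ/ __ /o/) and matches the structural description. It is a voiced velar stop, so [−continuant, −sonorant, −delayed release] holds; changing it to [+continuant] with all other features held fixed yields /ɣ/ (voiced velar fricative). No other segment meets both the structural description and the environment, so the output is [fæɣo].

[fæɣo]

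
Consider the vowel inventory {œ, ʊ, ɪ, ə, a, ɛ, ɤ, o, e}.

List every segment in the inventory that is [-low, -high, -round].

ə, ɛ, ɤ, e

Eliminate segments failing any feature: /œ, o/ are [+round]; /ʊ, ɪ/ are [+high]; /a/ is [+low]. The remaining /ə, ɛ, ɤ, e/ satisfy [-low], [-high], [-round].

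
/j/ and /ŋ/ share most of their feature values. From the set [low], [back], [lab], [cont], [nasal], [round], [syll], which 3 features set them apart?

/j/ is the palatal glide and /ŋ/ is the velar nasal. Both are [−low], [−labial], [−round], [−syllabic]. /j/ is [−nasal] while /ŋ/ is [+nasal]; /j/ is [+continuant] while /ŋ/ is [−continuant]; /j/ is [−back] while /ŋ/ is [+back], so the distinguishing features are [nasal], [continuant], [back].

[nasal], [continuant], [back]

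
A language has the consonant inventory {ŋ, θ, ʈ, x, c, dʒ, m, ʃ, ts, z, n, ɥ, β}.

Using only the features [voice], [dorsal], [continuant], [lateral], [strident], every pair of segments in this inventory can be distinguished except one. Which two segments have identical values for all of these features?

m, n

/m/ (bilabial nasal) and /n/ (alveolar nasal) are both [+voice], [-dorsal], [-continuant], [-lateral], [-strident], so none of the listed features separates them. (They do differ in [labial] and [coronal], which are not among the given features.) Every other pair in the inventory differs on at least one listed feature.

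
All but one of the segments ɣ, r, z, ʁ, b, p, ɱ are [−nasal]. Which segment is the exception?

ɱ

/ɱ/ is the labiodental nasal, which is [+nasal]; the rest — /r, b, ʁ, ɣ, z, p/ — are [−nasal].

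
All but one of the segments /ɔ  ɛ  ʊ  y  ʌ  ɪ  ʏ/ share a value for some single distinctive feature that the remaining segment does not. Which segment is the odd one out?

The remaining segments after removing /y/ share [-tense]; /y/ (high front rounded tense vowel) is [+tense]. For every other candidate removal, the leftover set fails to share any single feature value that the removed segment lacks.

y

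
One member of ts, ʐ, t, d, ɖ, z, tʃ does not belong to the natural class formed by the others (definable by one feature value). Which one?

tʃ

/d, t, ɖ, ts, z, ʐ/ are all [−distributed], but /tʃ/ (voiceless postalveolar affricate) is [+distributed]. No other single segment can be removed to leave a set sharing one feature value that the removed segment lacks, so /tʃ/ is the odd one out.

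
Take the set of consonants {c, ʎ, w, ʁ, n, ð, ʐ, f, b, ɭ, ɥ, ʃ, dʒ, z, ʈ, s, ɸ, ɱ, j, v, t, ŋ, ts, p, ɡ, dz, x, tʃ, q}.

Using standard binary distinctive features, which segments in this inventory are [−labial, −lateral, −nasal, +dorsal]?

c, ʁ, j, ɡ, x, q

Among the inventory, the [−labial] segments are /c, ʎ, ʁ, n, ð, ʐ, ɭ, ʃ, dʒ, z, ʈ, s, j, t, ŋ, ts, ɡ, dz, x, tʃ, q/.
Then [−lateral] gives /c, ʁ, n, ð, ʐ, ʃ, dʒ, z, ʈ, s, j, t, ŋ, ts, ɡ, dz, x, tʃ, q/.
Then [−nasal] gives /c, ʁ, ð, ʐ, ʃ, dʒ, z, ʈ, s, j, t, ts, ɡ, dz, x, tʃ, q/.
Then [+dorsal] leaves /c, ʁ, j, ɡ, x, q/.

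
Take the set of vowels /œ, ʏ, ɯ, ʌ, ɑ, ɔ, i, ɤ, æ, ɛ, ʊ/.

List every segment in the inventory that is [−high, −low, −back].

Eliminate segments failing any feature: /ʏ, ɯ, i, ʊ/ are [+high]; /ʌ, ɔ, ɤ/ are [+back]; /ɑ, æ/ are [+low]. The remaining /œ, ɛ/ satisfy [−high], [−low], [−back].

œ, ɛ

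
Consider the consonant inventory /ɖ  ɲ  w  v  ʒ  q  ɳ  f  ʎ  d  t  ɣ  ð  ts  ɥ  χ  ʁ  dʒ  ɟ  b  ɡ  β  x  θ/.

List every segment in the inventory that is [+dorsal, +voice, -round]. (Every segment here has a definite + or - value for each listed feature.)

Eliminate segments failing any feature: /ɖ, v, ʒ, ɳ, f, d, t, ð, ts, dʒ, b, β, θ/ are [-dorsal]; /w, ɥ/ are [+round]; /q, χ, x/ are [-voice]. The remaining /ɲ, ʎ, ɣ, ʁ, ɟ, ɡ/ satisfy [+dorsal], [+voice], [-round].

ɲ, ʎ, ɣ, ʁ, ɟ, ɡ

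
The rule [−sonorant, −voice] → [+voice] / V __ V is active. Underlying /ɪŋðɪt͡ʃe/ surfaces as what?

/t͡ʃ/ satisfies [−sonorant, −voice] and sits in V __ V. The [+voice] counterpart of the voiceless postalveolar affricate is /d͡ʒ/. Other segments in /ɪŋðɪt͡ʃe/ either fail the structural description or are not in the environment, so the surface form is [ɪŋðɪd͡ʒe].

[ɪŋðɪd͡ʒe]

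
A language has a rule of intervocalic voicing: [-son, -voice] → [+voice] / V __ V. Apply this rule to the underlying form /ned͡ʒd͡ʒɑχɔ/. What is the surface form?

/χ/ satisfies [-son, -voice] and sits in V __ V. The [+voice] counterpart of the voiceless uvular fricative is /ʁ/. Other segments in /ned͡ʒd͡ʒɑχɔ/ either fail the structural description or are not in the environment, so the surface form is [ned͡ʒd͡ʒɑʁɔ].

[ned͡ʒd͡ʒɑʁɔ]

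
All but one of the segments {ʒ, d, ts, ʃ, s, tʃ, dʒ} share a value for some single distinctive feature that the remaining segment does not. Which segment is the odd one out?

The remaining segments after removing /d/ share [+strident]; /d/ (voiced alveolar stop) is [−strident]. For every other candidate removal, the leftover set fails to share any single feature value that the removed segment lacks.

d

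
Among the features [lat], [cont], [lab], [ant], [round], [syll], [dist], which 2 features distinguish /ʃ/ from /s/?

The two segments share [−lateral], [+continuant], [−labial], [−round], [−syllabic]. The only features from the list on which they differ: /ʃ/ is [−anterior] while /s/ is [+anterior]; /ʃ/ is [+distributed] while /s/ is [−distributed].

[anterior], [distributed]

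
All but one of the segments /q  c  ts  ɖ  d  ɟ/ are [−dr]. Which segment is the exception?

ts

Every segment except /ts/ is [−delayed release]. /ts/ (voiceless alveolar affricate) is [+delayed release], so it is the exception.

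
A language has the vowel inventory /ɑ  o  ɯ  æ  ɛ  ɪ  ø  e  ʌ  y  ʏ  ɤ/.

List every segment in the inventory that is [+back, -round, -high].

Checking each segment against [+back], [-round], [-high]: /ɑ/ (low back unrounded vowel), /ʌ/ (mid back unrounded lax vowel), /ɤ/ (mid back unrounded tense vowel) satisfy every feature; every other segment in the inventory fails at least one.

ɑ, ʌ, ɤ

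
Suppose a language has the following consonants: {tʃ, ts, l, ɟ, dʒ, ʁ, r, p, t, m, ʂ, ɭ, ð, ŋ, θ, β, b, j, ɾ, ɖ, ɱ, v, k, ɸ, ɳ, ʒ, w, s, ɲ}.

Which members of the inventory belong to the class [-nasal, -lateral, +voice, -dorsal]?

dʒ, r, ð, β, b, ɾ, ɖ, v, ʒ

Checking each segment against [-nasal], [-lateral], [+voice], [-dorsal]: /dʒ/ (voiced postalveolar affricate), /r/ (alveolar trill), /ð/ (voiced dental fricative), /β/ (voiced bilabial fricative), /b/ (voiced bilabial stop), /ɾ/ (alveolar tap), among others, satisfy every feature; every other segment in the inventory fails at least one.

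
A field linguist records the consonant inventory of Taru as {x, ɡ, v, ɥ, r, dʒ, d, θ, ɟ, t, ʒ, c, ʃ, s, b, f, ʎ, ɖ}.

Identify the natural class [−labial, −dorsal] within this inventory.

r, dʒ, d, θ, t, ʒ, ʃ, s, ɖ

Checking each segment against [−labial], [−dorsal]: /r/ (alveolar trill), /dʒ/ (voiced postalveolar affricate), /d/ (voiced alveolar stop), /θ/ (voiceless dental fricative), /t/ (voiceless alveolar stop), /ʒ/ (voiced postalveolar fricative), among others, satisfy every feature; every other segment in the inventory fails at least one.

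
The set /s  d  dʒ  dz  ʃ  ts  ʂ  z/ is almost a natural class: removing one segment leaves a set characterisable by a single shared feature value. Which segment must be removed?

The remaining segments after removing /d/ share [+strident]; /d/ (voiced alveolar stop) is [-strident]. For every other candidate removal, the leftover set fails to share any single feature value that the removed segment lacks.

d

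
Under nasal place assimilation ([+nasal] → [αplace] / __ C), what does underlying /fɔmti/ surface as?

[fɔnti]

The only nasal preceding a consonant is /m/ before /t/. /t/ is [+coronal], so /m/ → /n/, giving [fɔnti].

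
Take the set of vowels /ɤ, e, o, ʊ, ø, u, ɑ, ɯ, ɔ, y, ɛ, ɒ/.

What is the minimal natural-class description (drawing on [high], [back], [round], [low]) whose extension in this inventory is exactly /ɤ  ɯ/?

[-low, +back, -round]

Every target segment is [-low], [+back], [-round]; each remaining inventory member fails at least one of these. Each conjunct is needed — [+back, -round] alone would also admit /ɑ/; [-low, -round] alone would also admit /e, ɛ/; [-low, +back] alone would also admit /o, ʊ, u, ɔ/ — and no other combination of two listed features has exactly this extension, so three is the minimum.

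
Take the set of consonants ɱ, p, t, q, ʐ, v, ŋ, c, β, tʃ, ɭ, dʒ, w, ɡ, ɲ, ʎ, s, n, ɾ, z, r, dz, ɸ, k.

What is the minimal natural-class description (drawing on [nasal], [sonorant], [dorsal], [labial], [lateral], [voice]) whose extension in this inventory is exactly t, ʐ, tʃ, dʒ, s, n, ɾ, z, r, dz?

Every target segment is [-lateral], [-labial], [-dorsal]; each remaining inventory member fails at least one of these. Each conjunct is needed — [-labial, -dorsal] alone would also admit /ɭ/; [-lateral, -dorsal] alone would also admit /ɱ, p, v, β, …/; [-lateral, -labial] alone would also admit /q, ŋ, c, ɡ, …/ — and no other combination of two listed features has exactly this extension, so three is the minimum.

[-lateral, -labial, -dorsal]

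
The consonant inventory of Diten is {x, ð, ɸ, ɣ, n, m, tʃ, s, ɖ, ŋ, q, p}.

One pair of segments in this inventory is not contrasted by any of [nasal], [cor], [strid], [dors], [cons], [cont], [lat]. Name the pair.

On the given features, /ɣ/ and /x/ have an identical profile: [-nasal], [-coronal], [-strident], [+dorsal], [+consonantal], [+continuant], [-lateral]. No other two segments in the inventory coincide on all 7 features. (They do differ in [voice], which is not among the given features.)

ɣ, x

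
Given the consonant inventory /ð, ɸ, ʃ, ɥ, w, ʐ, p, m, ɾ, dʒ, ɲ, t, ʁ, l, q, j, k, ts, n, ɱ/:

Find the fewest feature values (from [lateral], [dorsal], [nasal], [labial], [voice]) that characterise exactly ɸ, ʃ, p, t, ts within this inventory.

[−voice, −dorsal]

Every target segment is [−voice], [−dorsal]; each remaining inventory member fails at least one of these. Each conjunct is needed — [−dorsal] alone would also admit /ð, ʐ, m, ɾ, …/; [−voice] alone would also admit /q, k/ — and no other single listed feature has exactly this extension, so two is the minimum.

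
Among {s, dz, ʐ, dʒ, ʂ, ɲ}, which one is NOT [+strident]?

Every segment except /ɲ/ is [+strident]. /ɲ/ (palatal nasal) is [-strident], so it is the exception.

ɲ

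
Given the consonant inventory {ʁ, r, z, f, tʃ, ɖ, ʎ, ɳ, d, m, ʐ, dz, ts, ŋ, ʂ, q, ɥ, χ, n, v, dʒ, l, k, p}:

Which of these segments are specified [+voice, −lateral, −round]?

ʁ, r, z, ɖ, ɳ, d, m, ʐ, dz, ŋ, n, v, dʒ

The [+voice] segments are /ʁ, r, z, ɖ, ʎ, ɳ, d, m, ʐ, dz, ŋ, ɥ, n, v, dʒ, l/.
Among these, [−lateral] gives /ʁ, r, z, ɖ, ɳ, d, m, ʐ, dz, ŋ, ɥ, n, v, dʒ/.
Within that set, [−round] leaves /ʁ, r, z, ɖ, ɳ, d, m, ʐ, dz, ŋ, n, v, dʒ/.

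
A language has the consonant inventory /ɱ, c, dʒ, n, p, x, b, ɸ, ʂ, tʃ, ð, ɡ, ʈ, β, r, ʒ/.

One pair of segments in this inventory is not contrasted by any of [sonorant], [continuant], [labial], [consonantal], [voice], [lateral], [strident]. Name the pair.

/ʈ/ (voiceless retroflex stop) and /c/ (voiceless palatal stop) are both [−sonorant], [−continuant], [−labial], [+consonantal], [−voice], [−lateral], [−strident], so none of the listed features separates them. (They do differ in [dorsal], which is not among the given features.) Every other pair in the inventory differs on at least one listed feature.

ʈ, c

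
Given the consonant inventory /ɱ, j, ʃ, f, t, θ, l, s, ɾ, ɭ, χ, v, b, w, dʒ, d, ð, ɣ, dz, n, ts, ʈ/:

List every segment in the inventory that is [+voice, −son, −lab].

dʒ, d, ð, ɣ, dz

First, the [+voice] segments are /ɱ, j, l, ɾ, ɭ, v, b, w, dʒ, d, ð, ɣ, dz, n/.
Among these, [−sonorant] gives /v, b, dʒ, d, ð, ɣ, dz/.
Then [−labial] leaves /dʒ, d, ð, ɣ, dz/.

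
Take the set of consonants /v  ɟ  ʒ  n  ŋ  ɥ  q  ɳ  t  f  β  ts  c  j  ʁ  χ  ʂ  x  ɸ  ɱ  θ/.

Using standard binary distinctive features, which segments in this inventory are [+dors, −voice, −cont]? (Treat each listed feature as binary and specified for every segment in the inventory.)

q, c

Checking each segment against [+dorsal], [−voice], [−continuant]: /q/ (voiceless uvular stop), /c/ (voiceless palatal stop) satisfy every feature; every other segment in the inventory fails at least one.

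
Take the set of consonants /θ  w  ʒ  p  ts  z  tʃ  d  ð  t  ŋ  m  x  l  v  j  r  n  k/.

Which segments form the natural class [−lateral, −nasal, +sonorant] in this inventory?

Eliminate segments failing any feature: /θ, ʒ, p, ts, z, tʃ, d, ð, t, x, v, k/ are [−sonorant]; /ŋ, m, n/ are [+nasal]; /l/ is [+lateral]. The remaining /w, j, r/ satisfy [−lateral], [−nasal], [+sonorant].

w, j, r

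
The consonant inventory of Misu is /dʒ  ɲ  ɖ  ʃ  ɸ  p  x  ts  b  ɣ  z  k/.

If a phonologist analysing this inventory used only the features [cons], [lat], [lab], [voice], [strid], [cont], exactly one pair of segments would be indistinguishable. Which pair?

On the given features, /ɲ/ and /ɖ/ have an identical profile: [+consonantal], [−lateral], [−labial], [+voice], [−strident], [−continuant]. No other two segments in the inventory coincide on all 6 features. (They do differ in [sonorant], [nasal] and [dorsal], which are not among the given features.)

ɲ, ɖ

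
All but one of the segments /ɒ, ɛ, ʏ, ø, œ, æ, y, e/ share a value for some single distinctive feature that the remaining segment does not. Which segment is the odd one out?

ɒ

The remaining segments after removing /ɒ/ share [−back]; /ɒ/ (low back rounded vowel) is [+back]. For every other candidate removal, the leftover set fails to share any single feature value that the removed segment lacks.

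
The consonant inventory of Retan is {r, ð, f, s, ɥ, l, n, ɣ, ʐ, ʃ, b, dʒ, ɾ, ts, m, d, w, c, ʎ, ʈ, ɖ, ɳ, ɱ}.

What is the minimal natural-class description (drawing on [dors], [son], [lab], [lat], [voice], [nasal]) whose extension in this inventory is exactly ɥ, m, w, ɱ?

/ɥ, m, w, ɱ/ are all [+sonorant], [+labial], and no other segment in the inventory matches both values. Dropping any one of them over-generates: [+labial] alone would also admit /f, b/; [+sonorant] alone would also admit /r, l, n, ɾ, …/. No other single listed feature picks out exactly this set either, so fewer than two features will not do.

[+son, +lab]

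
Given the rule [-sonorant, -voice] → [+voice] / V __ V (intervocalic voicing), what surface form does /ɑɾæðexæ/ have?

Only /x/ occurs between two vowels (/e/ __ /æ/) and matches the structural description. It is a voiceless velar fricative, so [-sonorant, -voice] holds; changing it to [+voice] with all other features held fixed yields /ɣ/ (voiced velar fricative). No other segment meets both the structural description and the environment, so the output is [ɑɾæðeɣæ].

[ɑɾæðeɣæ]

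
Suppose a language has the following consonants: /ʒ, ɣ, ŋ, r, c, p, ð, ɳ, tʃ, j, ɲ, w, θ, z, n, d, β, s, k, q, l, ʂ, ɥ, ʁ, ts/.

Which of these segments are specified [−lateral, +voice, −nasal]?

Checking each segment against [−lateral], [+voice], [−nasal]: /ʒ/ (voiced postalveolar fricative), /ɣ/ (voiced velar fricative), /r/ (alveolar trill), /ð/ (voiced dental fricative), /j/ (palatal glide), /w/ (labial-velar glide), among others, satisfy every feature; every other segment in the inventory fails at least one.

ʒ, ɣ, r, ð, j, w, z, d, β, ɥ, ʁ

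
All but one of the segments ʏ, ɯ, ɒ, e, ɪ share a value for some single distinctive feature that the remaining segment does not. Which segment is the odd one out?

/ɪ, e, ɯ, ʏ/ are all [−low], but /ɒ/ (low back rounded vowel) is [+low]. No other single segment can be removed to leave a set sharing one feature value that the removed segment lacks, so /ɒ/ is the odd one out.

ɒ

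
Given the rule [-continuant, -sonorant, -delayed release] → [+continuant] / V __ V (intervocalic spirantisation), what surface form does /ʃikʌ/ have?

[ʃixʌ]

Only /k/ occurs between two vowels (/i/ __ /ʌ/) and matches the structural description. It is a voiceless velar stop, so [-continuant, -sonorant, -delayed release] holds; changing it to [+continuant] with all other features held fixed yields /x/ (voiceless velar fricative). No other segment meets both the structural description and the environment, so the output is [ʃixʌ].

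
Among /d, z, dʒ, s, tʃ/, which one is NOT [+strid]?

d

/d/ is the voiced alveolar stop, which is [-strident]; the rest — /z, dʒ, s, tʃ/ — are [+strident].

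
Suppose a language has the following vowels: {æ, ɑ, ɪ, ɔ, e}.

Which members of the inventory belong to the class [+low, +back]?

ɑ

Eliminate segments failing any feature: /æ/ is [−back]; /ɪ, ɔ, e/ are [−low]. The remaining /ɑ/ satisfy [+low], [+back].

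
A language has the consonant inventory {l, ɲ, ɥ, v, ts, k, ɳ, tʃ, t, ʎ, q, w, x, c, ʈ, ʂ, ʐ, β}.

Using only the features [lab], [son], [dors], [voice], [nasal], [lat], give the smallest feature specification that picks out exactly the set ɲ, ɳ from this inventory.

[+nasal]

/ɲ, ɳ/ are exactly the [+nasal] segments in the inventory, so a single feature suffices.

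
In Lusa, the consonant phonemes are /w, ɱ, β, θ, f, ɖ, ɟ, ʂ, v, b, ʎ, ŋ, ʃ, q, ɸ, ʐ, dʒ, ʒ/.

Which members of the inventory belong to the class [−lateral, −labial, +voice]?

Among the inventory, the [−lateral] segments are /w, ɱ, β, θ, f, ɖ, ɟ, ʂ, v, b, ŋ, ʃ, q, ɸ, ʐ, dʒ, ʒ/.
Intersecting with [−labial] gives /θ, ɖ, ɟ, ʂ, ŋ, ʃ, q, ʐ, dʒ, ʒ/.
Then [+voice] leaves /ɖ, ɟ, ŋ, ʐ, dʒ, ʒ/.

ɖ, ɟ, ŋ, ʐ, dʒ, ʒ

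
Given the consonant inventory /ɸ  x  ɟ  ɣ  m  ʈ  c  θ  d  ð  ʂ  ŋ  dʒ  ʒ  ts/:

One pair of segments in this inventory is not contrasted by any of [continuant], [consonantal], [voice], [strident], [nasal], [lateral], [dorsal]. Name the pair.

ɸ, θ

Both /ɸ/ and /θ/ are [+continuant], [+consonantal], [-voice], [-strident], [-nasal], [-lateral], [-dorsal]. Since the list omits [labial] and [coronal] — which do distinguish the voiceless bilabial fricative from the voiceless dental fricative — this pair collapses; all other pairs remain distinct.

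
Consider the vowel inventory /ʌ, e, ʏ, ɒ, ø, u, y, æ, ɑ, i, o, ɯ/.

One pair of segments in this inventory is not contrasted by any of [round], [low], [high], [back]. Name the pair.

Both /ʏ/ and /y/ are [+round], [-low], [+high], [-back]. Since the list omits [tense] — which does distinguish the high front rounded lax vowel from the high front rounded tense vowel — this pair collapses; all other pairs remain distinct.

ʏ, y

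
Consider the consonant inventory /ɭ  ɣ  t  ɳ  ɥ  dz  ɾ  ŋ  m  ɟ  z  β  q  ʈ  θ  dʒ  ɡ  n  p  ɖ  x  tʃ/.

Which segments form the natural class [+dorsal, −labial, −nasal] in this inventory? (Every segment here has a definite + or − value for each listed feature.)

Eliminate segments failing any feature: /ɭ, t, ɳ, dz, ɾ, m, z, β, ʈ, θ, dʒ, n, p, ɖ, tʃ/ are [−dorsal]; /ɥ/ is [+labial]; /ŋ/ is [+nasal]. The remaining /ɣ, ɟ, q, ɡ, x/ satisfy [+dorsal], [−labial], [−nasal].

ɣ, ɟ, q, ɡ, x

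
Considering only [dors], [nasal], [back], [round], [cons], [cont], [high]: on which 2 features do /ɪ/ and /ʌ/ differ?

/ɪ/ (high front unrounded lax vowel) and /ʌ/ (mid back unrounded lax vowel) agree on [+dorsal], [−nasal], [−round], [−consonantal], [+continuant]. They differ on [high] (/ɪ/ [+], /ʌ/ [−]), [back] (/ɪ/ [−], /ʌ/ [+]).

[high], [back]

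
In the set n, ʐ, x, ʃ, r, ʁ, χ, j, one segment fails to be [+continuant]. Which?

/r, ʁ, j, ʐ, ʃ, x, χ/ are all [+continuant]; /n/ (alveolar nasal) is [−continuant].

n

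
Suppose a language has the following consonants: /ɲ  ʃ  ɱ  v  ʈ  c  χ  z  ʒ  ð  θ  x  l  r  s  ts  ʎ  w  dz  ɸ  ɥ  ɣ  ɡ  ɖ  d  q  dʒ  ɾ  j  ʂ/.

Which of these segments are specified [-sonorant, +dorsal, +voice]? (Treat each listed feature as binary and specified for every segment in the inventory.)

Checking each segment against [-sonorant], [+dorsal], [+voice]: /ɣ/ (voiced velar fricative), /ɡ/ (voiced velar stop) satisfy every feature; every other segment in the inventory fails at least one.

ɣ, ɡ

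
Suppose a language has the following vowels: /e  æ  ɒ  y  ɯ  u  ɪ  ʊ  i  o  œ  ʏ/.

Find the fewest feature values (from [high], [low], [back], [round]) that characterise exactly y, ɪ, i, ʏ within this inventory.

/y, ɪ, i, ʏ/ are all [+high], [−back], and no other segment in the inventory matches both values. Dropping any one of them over-generates: [−back] alone would also admit /e, æ, œ/; [+high] alone would also admit /ɯ, u, ʊ/. No other single listed feature picks out exactly this set either, so fewer than two features will not do.

[+high, −back]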